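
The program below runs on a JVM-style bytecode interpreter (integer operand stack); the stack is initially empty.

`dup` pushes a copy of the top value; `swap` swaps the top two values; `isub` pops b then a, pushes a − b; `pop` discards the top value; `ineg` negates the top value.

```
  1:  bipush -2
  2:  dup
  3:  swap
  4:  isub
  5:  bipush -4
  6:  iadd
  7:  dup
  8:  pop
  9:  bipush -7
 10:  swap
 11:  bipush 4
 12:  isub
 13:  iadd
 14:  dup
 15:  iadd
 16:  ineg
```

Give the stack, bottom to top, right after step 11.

[-7, -4, 4]

bipush -2  -2
dup        -2 -2
swap       -2 -2
isub       0
bipush -4  0 -4
iadd       -4
dup        -4 -4
pop        -4
bipush -7  -4 -7
swap       -7 -4
bipush 4   -7 -4 4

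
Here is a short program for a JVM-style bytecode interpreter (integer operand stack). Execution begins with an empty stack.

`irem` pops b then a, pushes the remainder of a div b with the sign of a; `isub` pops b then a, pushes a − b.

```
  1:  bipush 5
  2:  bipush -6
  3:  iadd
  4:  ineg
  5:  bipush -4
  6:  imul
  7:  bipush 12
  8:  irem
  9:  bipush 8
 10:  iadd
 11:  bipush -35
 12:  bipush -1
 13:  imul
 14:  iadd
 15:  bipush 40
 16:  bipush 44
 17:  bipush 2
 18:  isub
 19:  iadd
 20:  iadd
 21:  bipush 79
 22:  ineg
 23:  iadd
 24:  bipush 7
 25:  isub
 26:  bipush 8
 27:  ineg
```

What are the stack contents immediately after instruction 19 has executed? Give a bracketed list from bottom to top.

[39, 82]

bipush 5   -> 5
bipush -6  -> 5 -6
iadd       -> -1
ineg       -> 1
bipush -4  -> 1 -4
imul       -> -4
bipush 12  -> -4 12
irem       -> -4
bipush 8   -> -4 8
iadd       -> 4
bipush -35 -> 4 -35
bipush -1  -> 4 -35 -1
imul       -> 4 35
iadd       -> 39
bipush 40  -> 39 40
bipush 44  -> 39 40 44
bipush 2   -> 39 40 44 2
isub       -> 39 40 42
iadd       -> 39 82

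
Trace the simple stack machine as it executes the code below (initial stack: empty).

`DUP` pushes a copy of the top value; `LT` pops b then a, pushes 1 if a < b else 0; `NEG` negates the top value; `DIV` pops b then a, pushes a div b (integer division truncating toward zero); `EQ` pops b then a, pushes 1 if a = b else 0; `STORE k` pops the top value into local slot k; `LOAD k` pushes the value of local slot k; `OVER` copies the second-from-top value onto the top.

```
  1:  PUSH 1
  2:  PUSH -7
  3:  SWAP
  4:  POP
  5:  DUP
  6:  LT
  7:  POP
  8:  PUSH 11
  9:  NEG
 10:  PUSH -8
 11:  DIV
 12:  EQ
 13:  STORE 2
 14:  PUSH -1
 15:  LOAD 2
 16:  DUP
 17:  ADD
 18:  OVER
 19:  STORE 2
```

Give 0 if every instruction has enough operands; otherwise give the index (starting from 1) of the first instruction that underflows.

12

PUSH 1  : 1
PUSH -7 : 1 -7
SWAP    : -7 1
POP     : -7
DUP     : -7 -7
LT      : 0
POP     : (empty)
PUSH 11 : 11
NEG     : -11
PUSH -8 : -11 -8
DIV     : 1
EQ  — needs 2 operands, stack has 1 → underflow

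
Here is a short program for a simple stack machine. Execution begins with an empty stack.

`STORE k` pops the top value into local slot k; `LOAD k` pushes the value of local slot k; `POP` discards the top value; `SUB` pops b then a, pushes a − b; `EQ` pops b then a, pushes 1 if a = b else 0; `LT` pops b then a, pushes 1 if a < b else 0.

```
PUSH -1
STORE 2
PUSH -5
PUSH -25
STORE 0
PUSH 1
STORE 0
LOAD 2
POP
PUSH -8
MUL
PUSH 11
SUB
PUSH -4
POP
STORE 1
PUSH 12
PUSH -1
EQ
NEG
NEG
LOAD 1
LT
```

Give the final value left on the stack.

PUSH -1   -1
STORE 2   (empty)
PUSH -5   -5
PUSH -25  -5 -25
STORE 0   -5
PUSH 1    -5 1
STORE 0   -5
LOAD 2    -5 -1
POP       -5
PUSH -8   -5 -8
MUL       40
PUSH 11   40 11
SUB       29
PUSH -4   29 -4
POP       29
STORE 1   (empty)
PUSH 12   12
PUSH -1   12 -1
EQ        0
NEG       0
NEG       0
LOAD 1    0 29
LT        1

1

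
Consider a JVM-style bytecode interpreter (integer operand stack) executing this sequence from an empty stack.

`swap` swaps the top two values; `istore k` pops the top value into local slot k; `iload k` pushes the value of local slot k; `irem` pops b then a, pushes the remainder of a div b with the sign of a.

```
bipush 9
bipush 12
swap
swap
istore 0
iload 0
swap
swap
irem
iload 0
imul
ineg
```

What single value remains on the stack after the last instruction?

-108

bipush 9  : 9
bipush 12 : 9 12
swap      : 12 9
swap      : 9 12
istore 0  : 9
iload 0   : 9 12
swap      : 12 9
swap      : 9 12
irem      : 9
iload 0   : 9 12
imul      : 108
ineg      : -108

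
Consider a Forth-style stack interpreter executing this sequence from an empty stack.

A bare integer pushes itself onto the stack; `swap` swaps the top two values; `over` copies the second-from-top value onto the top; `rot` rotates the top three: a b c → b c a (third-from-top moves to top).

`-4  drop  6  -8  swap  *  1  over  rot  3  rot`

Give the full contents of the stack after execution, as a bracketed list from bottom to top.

[1, -48, 3, -48]

-4   → [-4]
drop → []
6    → [6]
-8   → [6, -8]
swap → [-8, 6]
*    → [-48]
1    → [-48, 1]
over → [-48, 1, -48]
rot  → [1, -48, -48]
3    → [1, -48, -48, 3]
rot  → [1, -48, 3, -48]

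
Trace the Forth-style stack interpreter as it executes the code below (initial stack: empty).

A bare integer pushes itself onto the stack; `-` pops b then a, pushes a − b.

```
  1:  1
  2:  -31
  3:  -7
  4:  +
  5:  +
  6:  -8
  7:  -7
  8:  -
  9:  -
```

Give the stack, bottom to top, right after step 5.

[-37]

1   : [1]
-31 : [1, -31]
-7  : [1, -31, -7]
+   : [1, -38]
+   : [-37]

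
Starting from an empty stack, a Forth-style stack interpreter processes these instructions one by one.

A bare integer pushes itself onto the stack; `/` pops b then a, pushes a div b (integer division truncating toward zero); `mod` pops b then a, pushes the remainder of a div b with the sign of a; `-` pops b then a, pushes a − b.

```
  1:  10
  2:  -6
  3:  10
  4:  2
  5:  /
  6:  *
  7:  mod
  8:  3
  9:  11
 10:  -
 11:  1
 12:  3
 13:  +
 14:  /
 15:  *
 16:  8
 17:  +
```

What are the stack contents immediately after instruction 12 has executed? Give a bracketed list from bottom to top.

[10, -8, 1, 3]

10  → [10]
-6  → [10, -6]
10  → [10, -6, 10]
2   → [10, -6, 10, 2]
/   → [10, -6, 5]
*   → [10, -30]
mod → [10]
3   → [10, 3]
11  → [10, 3, 11]
-   → [10, -8]
1   → [10, -8, 1]
3   → [10, -8, 1, 3]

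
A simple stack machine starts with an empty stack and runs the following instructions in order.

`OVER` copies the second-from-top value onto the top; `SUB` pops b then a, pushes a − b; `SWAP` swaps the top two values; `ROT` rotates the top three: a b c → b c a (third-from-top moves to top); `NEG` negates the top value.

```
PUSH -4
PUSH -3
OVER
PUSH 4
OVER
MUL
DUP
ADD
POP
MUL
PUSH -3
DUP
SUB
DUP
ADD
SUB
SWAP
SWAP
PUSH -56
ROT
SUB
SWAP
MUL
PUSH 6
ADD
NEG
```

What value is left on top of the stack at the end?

PUSH -4   [-4]
PUSH -3   [-4, -3]
OVER      [-4, -3, -4]
PUSH 4    [-4, -3, -4, 4]
OVER      [-4, -3, -4, 4, -4]
MUL       [-4, -3, -4, -16]
DUP       [-4, -3, -4, -16, -16]
ADD       [-4, -3, -4, -32]
POP       [-4, -3, -4]
MUL       [-4, 12]
PUSH -3   [-4, 12, -3]
DUP       [-4, 12, -3, -3]
SUB       [-4, 12, 0]
DUP       [-4, 12, 0, 0]
ADD       [-4, 12, 0]
SUB       [-4, 12]
SWAP      [12, -4]
SWAP      [-4, 12]
PUSH -56  [-4, 12, -56]
ROT       [12, -56, -4]
SUB       [12, -52]
SWAP      [-52, 12]
MUL       [-624]
PUSH 6    [-624, 6]
ADD       [-618]
NEG       [618]

618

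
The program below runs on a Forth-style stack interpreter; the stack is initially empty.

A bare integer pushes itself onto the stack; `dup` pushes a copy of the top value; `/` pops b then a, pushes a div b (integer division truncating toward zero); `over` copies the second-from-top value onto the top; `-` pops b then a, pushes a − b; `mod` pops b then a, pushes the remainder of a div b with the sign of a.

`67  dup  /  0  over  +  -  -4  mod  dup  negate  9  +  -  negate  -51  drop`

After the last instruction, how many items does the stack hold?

67     → 67
dup    → 67 67
/      → 1
0      → 1 0
over   → 1 0 1
+      → 1 1
-      → 0
-4     → 0 -4
mod    → 0
dup    → 0 0
negate → 0 0
9      → 0 0 9
+      → 0 9
-      → -9
negate → 9
-51    → 9 -51
drop   → 9

1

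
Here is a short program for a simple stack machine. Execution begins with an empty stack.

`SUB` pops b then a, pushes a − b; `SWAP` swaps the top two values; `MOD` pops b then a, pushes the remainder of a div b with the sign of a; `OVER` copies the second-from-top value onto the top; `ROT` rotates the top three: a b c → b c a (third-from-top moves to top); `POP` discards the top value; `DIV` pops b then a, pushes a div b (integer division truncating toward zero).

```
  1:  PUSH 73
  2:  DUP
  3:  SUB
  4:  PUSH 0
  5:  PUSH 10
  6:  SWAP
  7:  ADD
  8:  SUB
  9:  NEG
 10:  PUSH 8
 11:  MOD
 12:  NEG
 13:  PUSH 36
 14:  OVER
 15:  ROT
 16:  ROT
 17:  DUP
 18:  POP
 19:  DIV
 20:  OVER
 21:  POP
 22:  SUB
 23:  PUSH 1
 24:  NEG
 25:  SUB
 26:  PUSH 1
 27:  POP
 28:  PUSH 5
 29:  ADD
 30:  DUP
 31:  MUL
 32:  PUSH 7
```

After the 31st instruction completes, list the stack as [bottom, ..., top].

[16]

PUSH 73 -> 73
DUP     -> 73 73
SUB     -> 0
PUSH 0  -> 0 0
PUSH 10 -> 0 0 10
SWAP    -> 0 10 0
ADD     -> 0 10
SUB     -> -10
NEG     -> 10
PUSH 8  -> 10 8
MOD     -> 2
NEG     -> -2
PUSH 36 -> -2 36
OVER    -> -2 36 -2
ROT     -> 36 -2 -2
ROT     -> -2 -2 36
DUP     -> -2 -2 36 36
POP     -> -2 -2 36
DIV     -> -2 0
OVER    -> -2 0 -2
POP     -> -2 0
SUB     -> -2
PUSH 1  -> -2 1
NEG     -> -2 -1
SUB     -> -1
PUSH 1  -> -1 1
POP     -> -1
PUSH 5  -> -1 5
ADD     -> 4
DUP     -> 4 4
MUL     -> 16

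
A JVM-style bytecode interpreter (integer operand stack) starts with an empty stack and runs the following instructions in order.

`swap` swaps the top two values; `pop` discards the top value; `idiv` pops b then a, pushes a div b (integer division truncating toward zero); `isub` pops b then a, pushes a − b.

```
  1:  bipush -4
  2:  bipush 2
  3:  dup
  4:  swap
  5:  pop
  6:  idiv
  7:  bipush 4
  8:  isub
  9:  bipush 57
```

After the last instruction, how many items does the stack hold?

bipush -4 -> [-4]
bipush 2  -> [-4, 2]
dup       -> [-4, 2, 2]
swap      -> [-4, 2, 2]
pop       -> [-4, 2]
idiv      -> [-2]
bipush 4  -> [-2, 4]
isub      -> [-6]
bipush 57 -> [-6, 57]

2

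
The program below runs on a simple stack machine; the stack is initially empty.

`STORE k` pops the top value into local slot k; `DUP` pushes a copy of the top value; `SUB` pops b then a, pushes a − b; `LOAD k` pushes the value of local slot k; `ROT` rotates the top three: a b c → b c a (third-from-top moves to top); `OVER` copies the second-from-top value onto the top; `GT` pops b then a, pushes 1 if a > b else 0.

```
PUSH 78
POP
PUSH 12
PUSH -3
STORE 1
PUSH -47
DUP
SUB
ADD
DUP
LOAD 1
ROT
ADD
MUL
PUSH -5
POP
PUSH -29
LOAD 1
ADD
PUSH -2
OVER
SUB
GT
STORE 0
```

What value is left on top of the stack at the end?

PUSH 78   [78]
POP       []
PUSH 12   [12]
PUSH -3   [12, -3]
STORE 1   [12]
PUSH -47  [12, -47]
DUP       [12, -47, -47]
SUB       [12, 0]
ADD       [12]
DUP       [12, 12]
LOAD 1    [12, 12, -3]
ROT       [12, -3, 12]
ADD       [12, 9]
MUL       [108]
PUSH -5   [108, -5]
POP       [108]
PUSH -29  [108, -29]
LOAD 1    [108, -29, -3]
ADD       [108, -32]
PUSH -2   [108, -32, -2]
OVER      [108, -32, -2, -32]
SUB       [108, -32, 30]
GT        [108, 0]
STORE 0   [108]

108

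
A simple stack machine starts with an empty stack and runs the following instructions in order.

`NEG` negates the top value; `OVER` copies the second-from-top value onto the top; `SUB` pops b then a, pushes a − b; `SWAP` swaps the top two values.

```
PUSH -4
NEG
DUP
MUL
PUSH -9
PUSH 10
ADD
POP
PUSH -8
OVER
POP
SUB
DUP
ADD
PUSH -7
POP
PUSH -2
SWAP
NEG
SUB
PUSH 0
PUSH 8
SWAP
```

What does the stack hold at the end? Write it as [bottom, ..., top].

PUSH -4 -> [-4]
NEG     -> [4]
DUP     -> [4, 4]
MUL     -> [16]
PUSH -9 -> [16, -9]
PUSH 10 -> [16, -9, 10]
ADD     -> [16, 1]
POP     -> [16]
PUSH -8 -> [16, -8]
OVER    -> [16, -8, 16]
POP     -> [16, -8]
SUB     -> [24]
DUP     -> [24, 24]
ADD     -> [48]
PUSH -7 -> [48, -7]
POP     -> [48]
PUSH -2 -> [48, -2]
SWAP    -> [-2, 48]
NEG     -> [-2, -48]
SUB     -> [46]
PUSH 0  -> [46, 0]
PUSH 8  -> [46, 0, 8]
SWAP    -> [46, 8, 0]

[46, 8, 0]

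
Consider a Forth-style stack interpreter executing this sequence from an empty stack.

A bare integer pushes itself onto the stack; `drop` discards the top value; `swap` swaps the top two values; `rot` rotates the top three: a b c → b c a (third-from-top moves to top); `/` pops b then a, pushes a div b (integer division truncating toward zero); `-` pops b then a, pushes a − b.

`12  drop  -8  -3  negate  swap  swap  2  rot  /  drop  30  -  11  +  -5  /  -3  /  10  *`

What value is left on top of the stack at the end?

12     → [12]
drop   → []
-8     → [-8]
-3     → [-8, -3]
negate → [-8, 3]
swap   → [3, -8]
swap   → [-8, 3]
2      → [-8, 3, 2]
rot    → [3, 2, -8]
/      → [3, 0]
drop   → [3]
30     → [3, 30]
-      → [-27]
11     → [-27, 11]
+      → [-16]
-5     → [-16, -5]
/      → [3]
-3     → [3, -3]
/      → [-1]
10     → [-1, 10]
*      → [-10]

-10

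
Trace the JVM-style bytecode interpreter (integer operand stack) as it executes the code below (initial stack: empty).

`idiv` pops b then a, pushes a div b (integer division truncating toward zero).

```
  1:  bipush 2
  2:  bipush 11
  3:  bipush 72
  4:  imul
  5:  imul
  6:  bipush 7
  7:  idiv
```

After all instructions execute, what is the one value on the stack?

bipush 2   2
bipush 11  2 11
bipush 72  2 11 72
imul       2 792
imul       1584
bipush 7   1584 7
idiv       226

226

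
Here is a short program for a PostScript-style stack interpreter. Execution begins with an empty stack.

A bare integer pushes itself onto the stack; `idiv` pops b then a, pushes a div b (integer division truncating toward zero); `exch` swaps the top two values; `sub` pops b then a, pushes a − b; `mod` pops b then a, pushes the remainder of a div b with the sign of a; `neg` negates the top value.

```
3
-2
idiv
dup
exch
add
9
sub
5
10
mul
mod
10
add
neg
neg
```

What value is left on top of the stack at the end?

-1

3     3
-2    3 -2
idiv  -1
dup   -1 -1
exch  -1 -1
add   -2
9     -2 9
sub   -11
5     -11 5
10    -11 5 10
mul   -11 50
mod   -11
10    -11 10
add   -1
neg   1
neg   -1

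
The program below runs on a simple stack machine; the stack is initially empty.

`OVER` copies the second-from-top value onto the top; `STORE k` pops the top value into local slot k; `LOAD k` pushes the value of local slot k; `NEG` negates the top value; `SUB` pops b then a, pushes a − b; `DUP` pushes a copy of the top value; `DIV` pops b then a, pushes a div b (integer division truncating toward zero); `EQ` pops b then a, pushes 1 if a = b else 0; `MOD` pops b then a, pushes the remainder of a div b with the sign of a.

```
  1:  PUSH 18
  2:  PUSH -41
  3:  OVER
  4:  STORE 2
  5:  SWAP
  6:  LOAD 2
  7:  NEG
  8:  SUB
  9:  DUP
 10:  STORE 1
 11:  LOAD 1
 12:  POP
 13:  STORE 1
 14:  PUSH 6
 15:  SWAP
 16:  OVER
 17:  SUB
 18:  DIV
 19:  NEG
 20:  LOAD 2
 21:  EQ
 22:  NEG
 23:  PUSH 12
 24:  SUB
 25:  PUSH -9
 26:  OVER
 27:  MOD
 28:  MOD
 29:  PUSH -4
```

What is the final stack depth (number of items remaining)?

PUSH 18  : 18
PUSH -41 : 18 -41
OVER     : 18 -41 18
STORE 2  : 18 -41
SWAP     : -41 18
LOAD 2   : -41 18 18
NEG      : -41 18 -18
SUB      : -41 36
DUP      : -41 36 36
STORE 1  : -41 36
LOAD 1   : -41 36 36
POP      : -41 36
STORE 1  : -41
PUSH 6   : -41 6
SWAP     : 6 -41
OVER     : 6 -41 6
SUB      : 6 -47
DIV      : 0
NEG      : 0
LOAD 2   : 0 18
EQ       : 0
NEG      : 0
PUSH 12  : 0 12
SUB      : -12
PUSH -9  : -12 -9
OVER     : -12 -9 -12
MOD      : -12 -9
MOD      : -3
PUSH -4  : -3 -4

2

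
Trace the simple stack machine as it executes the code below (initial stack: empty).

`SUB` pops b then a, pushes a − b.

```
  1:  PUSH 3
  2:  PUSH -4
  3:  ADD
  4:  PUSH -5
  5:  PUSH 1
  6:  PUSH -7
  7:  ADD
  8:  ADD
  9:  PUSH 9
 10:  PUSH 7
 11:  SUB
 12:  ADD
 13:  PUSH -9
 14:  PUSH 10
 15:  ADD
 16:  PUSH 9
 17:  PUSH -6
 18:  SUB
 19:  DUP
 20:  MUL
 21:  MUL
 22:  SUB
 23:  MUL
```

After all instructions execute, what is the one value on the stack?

PUSH 3   3
PUSH -4  3 -4
ADD      -1
PUSH -5  -1 -5
PUSH 1   -1 -5 1
PUSH -7  -1 -5 1 -7
ADD      -1 -5 -6
ADD      -1 -11
PUSH 9   -1 -11 9
PUSH 7   -1 -11 9 7
SUB      -1 -11 2
ADD      -1 -9
PUSH -9  -1 -9 -9
PUSH 10  -1 -9 -9 10
ADD      -1 -9 1
PUSH 9   -1 -9 1 9
PUSH -6  -1 -9 1 9 -6
SUB      -1 -9 1 15
DUP      -1 -9 1 15 15
MUL      -1 -9 1 225
MUL      -1 -9 225
SUB      -1 -234
MUL      234

234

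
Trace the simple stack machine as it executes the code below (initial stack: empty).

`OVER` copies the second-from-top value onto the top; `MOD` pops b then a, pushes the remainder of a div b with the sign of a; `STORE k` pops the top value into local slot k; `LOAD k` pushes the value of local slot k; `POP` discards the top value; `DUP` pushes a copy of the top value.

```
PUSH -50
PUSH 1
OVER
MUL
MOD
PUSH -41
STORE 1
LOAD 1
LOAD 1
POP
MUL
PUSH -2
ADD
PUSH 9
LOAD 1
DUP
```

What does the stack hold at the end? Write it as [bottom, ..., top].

PUSH -50 -> -50
PUSH 1   -> -50 1
OVER     -> -50 1 -50
MUL      -> -50 -50
MOD      -> 0
PUSH -41 -> 0 -41
STORE 1  -> 0
LOAD 1   -> 0 -41
LOAD 1   -> 0 -41 -41
POP      -> 0 -41
MUL      -> 0
PUSH -2  -> 0 -2
ADD      -> -2
PUSH 9   -> -2 9
LOAD 1   -> -2 9 -41
DUP      -> -2 9 -41 -41

[-2, 9, -41, -41]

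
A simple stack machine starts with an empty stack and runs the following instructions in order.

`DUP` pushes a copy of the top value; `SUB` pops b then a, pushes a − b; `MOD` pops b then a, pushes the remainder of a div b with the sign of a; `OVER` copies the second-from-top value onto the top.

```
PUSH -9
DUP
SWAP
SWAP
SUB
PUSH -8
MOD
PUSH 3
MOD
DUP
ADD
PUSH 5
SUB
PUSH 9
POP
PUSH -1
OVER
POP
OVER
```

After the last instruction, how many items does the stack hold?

PUSH -9 -> -9
DUP     -> -9 -9
SWAP    -> -9 -9
SWAP    -> -9 -9
SUB     -> 0
PUSH -8 -> 0 -8
MOD     -> 0
PUSH 3  -> 0 3
MOD     -> 0
DUP     -> 0 0
ADD     -> 0
PUSH 5  -> 0 5
SUB     -> -5
PUSH 9  -> -5 9
POP     -> -5
PUSH -1 -> -5 -1
OVER    -> -5 -1 -5
POP     -> -5 -1
OVER    -> -5 -1 -5

3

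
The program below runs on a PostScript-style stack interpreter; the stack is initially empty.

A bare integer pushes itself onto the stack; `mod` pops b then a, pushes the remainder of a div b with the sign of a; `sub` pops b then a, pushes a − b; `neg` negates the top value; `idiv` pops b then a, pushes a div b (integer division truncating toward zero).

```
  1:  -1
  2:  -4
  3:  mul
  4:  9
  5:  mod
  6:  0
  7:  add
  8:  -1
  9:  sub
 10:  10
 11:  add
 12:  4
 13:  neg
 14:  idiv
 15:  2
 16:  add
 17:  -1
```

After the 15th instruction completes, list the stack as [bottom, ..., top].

-1    [-1]
-4    [-1, -4]
mul   [4]
9     [4, 9]
mod   [4]
0     [4, 0]
add   [4]
-1    [4, -1]
sub   [5]
10    [5, 10]
add   [15]
4     [15, 4]
neg   [15, -4]
idiv  [-3]
2     [-3, 2]

[-3, 2]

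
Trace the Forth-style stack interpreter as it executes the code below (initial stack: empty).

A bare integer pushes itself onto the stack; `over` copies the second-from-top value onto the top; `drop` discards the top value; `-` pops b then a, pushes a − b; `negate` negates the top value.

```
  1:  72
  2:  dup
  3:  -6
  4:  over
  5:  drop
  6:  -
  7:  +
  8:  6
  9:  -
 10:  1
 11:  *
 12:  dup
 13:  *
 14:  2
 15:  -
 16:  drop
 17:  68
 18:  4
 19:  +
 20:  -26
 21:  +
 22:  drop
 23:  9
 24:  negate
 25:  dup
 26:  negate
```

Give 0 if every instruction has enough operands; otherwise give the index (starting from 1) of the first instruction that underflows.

72     -> 72
dup    -> 72 72
-6     -> 72 72 -6
over   -> 72 72 -6 72
drop   -> 72 72 -6
-      -> 72 78
+      -> 150
6      -> 150 6
-      -> 144
1      -> 144 1
*      -> 144
dup    -> 144 144
*      -> 20736
2      -> 20736 2
-      -> 20734
drop   -> (empty)
68     -> 68
4      -> 68 4
+      -> 72
-26    -> 72 -26
+      -> 46
drop   -> (empty)
9      -> 9
negate -> -9
dup    -> -9 -9
negate -> -9 9

0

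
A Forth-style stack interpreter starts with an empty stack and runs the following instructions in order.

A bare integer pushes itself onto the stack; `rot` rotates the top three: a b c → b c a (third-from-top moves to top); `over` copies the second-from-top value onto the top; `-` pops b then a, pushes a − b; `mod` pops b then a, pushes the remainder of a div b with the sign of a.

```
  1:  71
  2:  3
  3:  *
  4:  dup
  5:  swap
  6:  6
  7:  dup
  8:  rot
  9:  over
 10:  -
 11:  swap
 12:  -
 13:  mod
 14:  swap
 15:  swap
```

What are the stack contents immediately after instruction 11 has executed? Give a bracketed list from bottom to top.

[213, 6, 207, 6]

71    [71]
3     [71, 3]
*     [213]
dup   [213, 213]
swap  [213, 213]
6     [213, 213, 6]
dup   [213, 213, 6, 6]
rot   [213, 6, 6, 213]
over  [213, 6, 6, 213, 6]
-     [213, 6, 6, 207]
swap  [213, 6, 207, 6]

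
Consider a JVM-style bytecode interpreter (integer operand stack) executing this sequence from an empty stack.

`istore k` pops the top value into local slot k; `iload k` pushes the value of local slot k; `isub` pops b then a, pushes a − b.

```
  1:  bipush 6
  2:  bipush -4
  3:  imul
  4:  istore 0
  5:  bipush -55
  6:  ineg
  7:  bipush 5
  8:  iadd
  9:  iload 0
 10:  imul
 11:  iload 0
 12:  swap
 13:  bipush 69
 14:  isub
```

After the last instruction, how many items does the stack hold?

2

bipush 6   -> 6
bipush -4  -> 6 -4
imul       -> -24
istore 0   -> (empty)
bipush -55 -> -55
ineg       -> 55
bipush 5   -> 55 5
iadd       -> 60
iload 0    -> 60 -24
imul       -> -1440
iload 0    -> -1440 -24
swap       -> -24 -1440
bipush 69  -> -24 -1440 69
isub       -> -24 -1509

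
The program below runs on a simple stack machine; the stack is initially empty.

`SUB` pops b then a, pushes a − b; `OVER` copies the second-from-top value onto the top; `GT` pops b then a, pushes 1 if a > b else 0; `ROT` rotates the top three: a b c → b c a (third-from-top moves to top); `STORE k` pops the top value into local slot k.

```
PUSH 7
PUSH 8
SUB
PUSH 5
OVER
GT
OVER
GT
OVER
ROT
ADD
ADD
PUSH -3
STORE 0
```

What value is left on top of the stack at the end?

-1

PUSH 7  : 7
PUSH 8  : 7 8
SUB     : -1
PUSH 5  : -1 5
OVER    : -1 5 -1
GT      : -1 1
OVER    : -1 1 -1
GT      : -1 1
OVER    : -1 1 -1
ROT     : 1 -1 -1
ADD     : 1 -2
ADD     : -1
PUSH -3 : -1 -3
STORE 0 : -1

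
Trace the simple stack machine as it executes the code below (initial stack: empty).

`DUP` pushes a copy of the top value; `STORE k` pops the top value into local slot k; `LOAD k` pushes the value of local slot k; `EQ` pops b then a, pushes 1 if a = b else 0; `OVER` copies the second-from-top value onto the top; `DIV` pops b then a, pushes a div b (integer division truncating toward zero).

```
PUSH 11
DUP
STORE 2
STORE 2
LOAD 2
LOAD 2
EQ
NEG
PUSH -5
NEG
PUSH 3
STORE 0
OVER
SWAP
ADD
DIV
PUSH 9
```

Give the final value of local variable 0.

3

PUSH 11  11
DUP      11 11
STORE 2  11
STORE 2  (empty)
LOAD 2   11
LOAD 2   11 11
EQ       1
NEG      -1
PUSH -5  -1 -5
NEG      -1 5
PUSH 3   -1 5 3
STORE 0  -1 5
OVER     -1 5 -1
SWAP     -1 -1 5
ADD      -1 4
DIV      0
PUSH 9   0 9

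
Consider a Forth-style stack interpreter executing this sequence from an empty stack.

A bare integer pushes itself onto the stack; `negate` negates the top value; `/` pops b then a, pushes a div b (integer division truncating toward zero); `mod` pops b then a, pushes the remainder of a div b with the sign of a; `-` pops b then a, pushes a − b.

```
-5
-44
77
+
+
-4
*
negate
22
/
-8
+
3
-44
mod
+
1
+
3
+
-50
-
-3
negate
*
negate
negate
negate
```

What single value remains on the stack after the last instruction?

-162

-5     → -5
-44    → -5 -44
77     → -5 -44 77
+      → -5 33
+      → 28
-4     → 28 -4
*      → -112
negate → 112
22     → 112 22
/      → 5
-8     → 5 -8
+      → -3
3      → -3 3
-44    → -3 3 -44
mod    → -3 3
+      → 0
1      → 0 1
+      → 1
3      → 1 3
+      → 4
-50    → 4 -50
-      → 54
-3     → 54 -3
negate → 54 3
*      → 162
negate → -162
negate → 162
negate → -162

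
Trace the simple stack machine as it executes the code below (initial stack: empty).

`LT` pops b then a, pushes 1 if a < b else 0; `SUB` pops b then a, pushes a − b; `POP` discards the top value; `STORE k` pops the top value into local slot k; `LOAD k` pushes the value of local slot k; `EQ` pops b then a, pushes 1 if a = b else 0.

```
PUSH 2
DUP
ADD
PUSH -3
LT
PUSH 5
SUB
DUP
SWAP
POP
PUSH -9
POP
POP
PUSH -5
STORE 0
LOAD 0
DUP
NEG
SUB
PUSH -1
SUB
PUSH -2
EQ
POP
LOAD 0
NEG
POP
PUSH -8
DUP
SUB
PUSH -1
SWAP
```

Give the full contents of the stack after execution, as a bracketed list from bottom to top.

[-1, 0]

PUSH 2   [2]
DUP      [2, 2]
ADD      [4]
PUSH -3  [4, -3]
LT       [0]
PUSH 5   [0, 5]
SUB      [-5]
DUP      [-5, -5]
SWAP     [-5, -5]
POP      [-5]
PUSH -9  [-5, -9]
POP      [-5]
POP      []
PUSH -5  [-5]
STORE 0  []
LOAD 0   [-5]
DUP      [-5, -5]
NEG      [-5, 5]
SUB      [-10]
PUSH -1  [-10, -1]
SUB      [-9]
PUSH -2  [-9, -2]
EQ       [0]
POP      []
LOAD 0   [-5]
NEG      [5]
POP      []
PUSH -8  [-8]
DUP      [-8, -8]
SUB      [0]
PUSH -1  [0, -1]
SWAP     [-1, 0]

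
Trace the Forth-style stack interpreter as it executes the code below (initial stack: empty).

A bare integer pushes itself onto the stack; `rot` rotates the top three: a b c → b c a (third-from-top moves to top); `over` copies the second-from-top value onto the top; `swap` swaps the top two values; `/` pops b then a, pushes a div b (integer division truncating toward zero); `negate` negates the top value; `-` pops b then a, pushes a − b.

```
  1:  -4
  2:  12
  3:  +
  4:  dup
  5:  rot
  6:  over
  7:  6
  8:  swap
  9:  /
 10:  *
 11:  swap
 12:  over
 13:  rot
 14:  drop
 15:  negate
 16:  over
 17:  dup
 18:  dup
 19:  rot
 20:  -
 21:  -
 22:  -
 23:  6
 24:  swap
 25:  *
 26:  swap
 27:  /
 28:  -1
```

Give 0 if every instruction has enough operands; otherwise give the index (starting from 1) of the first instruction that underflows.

5

-4  : [-4]
12  : [-4, 12]
+   : [8]
dup : [8, 8]
rot  — needs 3 operands, stack has 2 → underflow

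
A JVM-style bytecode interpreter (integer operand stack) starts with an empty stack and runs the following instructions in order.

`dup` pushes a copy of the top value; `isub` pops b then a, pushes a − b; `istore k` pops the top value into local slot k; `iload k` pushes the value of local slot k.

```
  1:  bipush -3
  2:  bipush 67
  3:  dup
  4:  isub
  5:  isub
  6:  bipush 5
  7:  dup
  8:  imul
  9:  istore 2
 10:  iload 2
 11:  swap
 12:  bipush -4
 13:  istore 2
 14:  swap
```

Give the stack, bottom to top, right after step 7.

bipush -3 : [-3]
bipush 67 : [-3, 67]
dup       : [-3, 67, 67]
isub      : [-3, 0]
isub      : [-3]
bipush 5  : [-3, 5]
dup       : [-3, 5, 5]

[-3, 5, 5]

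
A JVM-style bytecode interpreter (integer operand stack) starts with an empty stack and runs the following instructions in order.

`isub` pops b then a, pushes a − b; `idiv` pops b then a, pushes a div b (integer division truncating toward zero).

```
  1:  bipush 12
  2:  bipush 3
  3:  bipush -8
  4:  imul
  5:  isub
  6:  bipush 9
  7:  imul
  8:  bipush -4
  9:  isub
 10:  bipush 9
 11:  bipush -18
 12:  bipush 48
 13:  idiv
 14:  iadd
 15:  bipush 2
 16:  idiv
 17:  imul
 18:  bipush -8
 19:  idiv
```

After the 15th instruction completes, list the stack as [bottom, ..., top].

[328, 9, 2]

bipush 12   [12]
bipush 3    [12, 3]
bipush -8   [12, 3, -8]
imul        [12, -24]
isub        [36]
bipush 9    [36, 9]
imul        [324]
bipush -4   [324, -4]
isub        [328]
bipush 9    [328, 9]
bipush -18  [328, 9, -18]
bipush 48   [328, 9, -18, 48]
idiv        [328, 9, 0]
iadd        [328, 9]
bipush 2    [328, 9, 2]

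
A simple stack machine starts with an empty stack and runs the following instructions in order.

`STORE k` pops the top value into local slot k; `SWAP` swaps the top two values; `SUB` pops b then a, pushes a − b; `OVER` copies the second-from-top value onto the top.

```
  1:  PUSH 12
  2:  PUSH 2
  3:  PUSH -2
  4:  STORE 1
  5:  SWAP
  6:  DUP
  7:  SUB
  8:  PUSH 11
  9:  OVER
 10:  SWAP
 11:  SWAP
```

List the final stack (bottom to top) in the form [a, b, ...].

PUSH 12 → [12]
PUSH 2  → [12, 2]
PUSH -2 → [12, 2, -2]
STORE 1 → [12, 2]
SWAP    → [2, 12]
DUP     → [2, 12, 12]
SUB     → [2, 0]
PUSH 11 → [2, 0, 11]
OVER    → [2, 0, 11, 0]
SWAP    → [2, 0, 0, 11]
SWAP    → [2, 0, 11, 0]

[2, 0, 11, 0]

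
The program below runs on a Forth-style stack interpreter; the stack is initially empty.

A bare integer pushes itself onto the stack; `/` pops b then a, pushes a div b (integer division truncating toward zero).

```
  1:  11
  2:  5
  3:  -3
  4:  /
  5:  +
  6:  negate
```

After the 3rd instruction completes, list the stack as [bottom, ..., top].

[11, 5, -3]

11 → [11]
5  → [11, 5]
-3 → [11, 5, -3]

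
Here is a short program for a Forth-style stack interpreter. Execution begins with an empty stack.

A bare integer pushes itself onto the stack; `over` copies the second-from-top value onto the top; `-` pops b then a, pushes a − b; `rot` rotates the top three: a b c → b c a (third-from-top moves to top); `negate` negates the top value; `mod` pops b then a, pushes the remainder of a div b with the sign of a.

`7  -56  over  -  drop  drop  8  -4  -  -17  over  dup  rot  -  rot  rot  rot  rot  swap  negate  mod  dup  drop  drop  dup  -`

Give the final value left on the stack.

7      → 7
-56    → 7 -56
over   → 7 -56 7
-      → 7 -63
drop   → 7
drop   → (empty)
8      → 8
-4     → 8 -4
-      → 12
-17    → 12 -17
over   → 12 -17 12
dup    → 12 -17 12 12
rot    → 12 12 12 -17
-      → 12 12 29
rot    → 12 29 12
rot    → 29 12 12
rot    → 12 12 29
rot    → 12 29 12
swap   → 12 12 29
negate → 12 12 -29
mod    → 12 12
dup    → 12 12 12
drop   → 12 12
drop   → 12
dup    → 12 12
-      → 0

0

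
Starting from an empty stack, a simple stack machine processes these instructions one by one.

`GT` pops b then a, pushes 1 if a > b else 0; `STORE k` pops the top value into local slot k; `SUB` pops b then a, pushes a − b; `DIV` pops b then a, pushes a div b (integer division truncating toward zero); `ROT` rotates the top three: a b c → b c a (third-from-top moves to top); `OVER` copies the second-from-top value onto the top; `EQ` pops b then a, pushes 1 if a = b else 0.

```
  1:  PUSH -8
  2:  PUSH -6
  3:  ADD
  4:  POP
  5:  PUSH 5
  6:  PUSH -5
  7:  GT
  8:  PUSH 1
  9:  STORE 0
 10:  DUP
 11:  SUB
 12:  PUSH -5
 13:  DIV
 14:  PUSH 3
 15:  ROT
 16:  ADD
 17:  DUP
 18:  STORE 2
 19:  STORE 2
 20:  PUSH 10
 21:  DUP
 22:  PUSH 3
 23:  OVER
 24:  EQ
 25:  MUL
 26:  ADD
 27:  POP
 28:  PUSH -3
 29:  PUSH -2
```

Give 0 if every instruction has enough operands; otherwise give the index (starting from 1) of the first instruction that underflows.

15

PUSH -8 -> -8
PUSH -6 -> -8 -6
ADD     -> -14
POP     -> (empty)
PUSH 5  -> 5
PUSH -5 -> 5 -5
GT      -> 1
PUSH 1  -> 1 1
STORE 0 -> 1
DUP     -> 1 1
SUB     -> 0
PUSH -5 -> 0 -5
DIV     -> 0
PUSH 3  -> 0 3
ROT  — needs 3 operands, stack has 2 → underflow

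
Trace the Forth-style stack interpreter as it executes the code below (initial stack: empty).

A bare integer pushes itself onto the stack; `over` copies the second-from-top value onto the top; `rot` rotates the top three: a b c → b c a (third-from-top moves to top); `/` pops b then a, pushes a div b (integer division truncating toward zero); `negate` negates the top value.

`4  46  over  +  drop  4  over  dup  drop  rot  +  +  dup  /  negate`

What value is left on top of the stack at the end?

-1

4      -> [4]
46     -> [4, 46]
over   -> [4, 46, 4]
+      -> [4, 50]
drop   -> [4]
4      -> [4, 4]
over   -> [4, 4, 4]
dup    -> [4, 4, 4, 4]
drop   -> [4, 4, 4]
rot    -> [4, 4, 4]
+      -> [4, 8]
+      -> [12]
dup    -> [12, 12]
/      -> [1]
negate -> [-1]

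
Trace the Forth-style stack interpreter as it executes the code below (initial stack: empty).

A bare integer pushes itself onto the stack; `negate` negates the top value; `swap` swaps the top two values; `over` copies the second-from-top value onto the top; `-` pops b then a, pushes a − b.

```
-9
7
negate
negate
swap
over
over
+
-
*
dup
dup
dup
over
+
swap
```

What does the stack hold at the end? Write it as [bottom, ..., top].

[-49, -49, -98, -49]

-9     : -9
7      : -9 7
negate : -9 -7
negate : -9 7
swap   : 7 -9
over   : 7 -9 7
over   : 7 -9 7 -9
+      : 7 -9 -2
-      : 7 -7
*      : -49
dup    : -49 -49
dup    : -49 -49 -49
dup    : -49 -49 -49 -49
over   : -49 -49 -49 -49 -49
+      : -49 -49 -49 -98
swap   : -49 -49 -98 -49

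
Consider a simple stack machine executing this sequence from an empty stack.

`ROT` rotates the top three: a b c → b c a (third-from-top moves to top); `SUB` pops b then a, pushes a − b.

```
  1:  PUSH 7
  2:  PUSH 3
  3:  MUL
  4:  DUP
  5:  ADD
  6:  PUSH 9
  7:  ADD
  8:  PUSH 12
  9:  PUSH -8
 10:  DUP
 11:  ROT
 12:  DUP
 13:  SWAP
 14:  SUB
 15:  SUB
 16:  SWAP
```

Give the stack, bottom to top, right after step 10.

PUSH 7  → 7
PUSH 3  → 7 3
MUL     → 21
DUP     → 21 21
ADD     → 42
PUSH 9  → 42 9
ADD     → 51
PUSH 12 → 51 12
PUSH -8 → 51 12 -8
DUP     → 51 12 -8 -8

[51, 12, -8, -8]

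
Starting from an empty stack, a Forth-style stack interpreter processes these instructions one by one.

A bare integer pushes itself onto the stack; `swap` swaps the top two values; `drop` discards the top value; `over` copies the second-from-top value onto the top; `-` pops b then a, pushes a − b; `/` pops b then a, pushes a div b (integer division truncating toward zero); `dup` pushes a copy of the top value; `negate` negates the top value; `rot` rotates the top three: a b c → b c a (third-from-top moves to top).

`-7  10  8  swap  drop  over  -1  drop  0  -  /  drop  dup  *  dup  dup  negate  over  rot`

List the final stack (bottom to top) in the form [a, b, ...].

[49, -49, 49, 49]

-7     → -7
10     → -7 10
8      → -7 10 8
swap   → -7 8 10
drop   → -7 8
over   → -7 8 -7
-1     → -7 8 -7 -1
drop   → -7 8 -7
0      → -7 8 -7 0
-      → -7 8 -7
/      → -7 -1
drop   → -7
dup    → -7 -7
*      → 49
dup    → 49 49
dup    → 49 49 49
negate → 49 49 -49
over   → 49 49 -49 49
rot    → 49 -49 49 49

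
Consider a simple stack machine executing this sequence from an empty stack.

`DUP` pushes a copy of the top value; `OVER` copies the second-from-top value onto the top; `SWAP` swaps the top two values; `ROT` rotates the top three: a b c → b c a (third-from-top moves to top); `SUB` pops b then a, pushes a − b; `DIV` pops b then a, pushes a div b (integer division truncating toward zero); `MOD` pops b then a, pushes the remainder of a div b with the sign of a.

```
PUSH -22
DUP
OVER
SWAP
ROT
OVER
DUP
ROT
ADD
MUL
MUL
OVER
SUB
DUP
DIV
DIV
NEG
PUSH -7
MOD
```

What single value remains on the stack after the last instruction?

1

PUSH -22 → [-22]
DUP      → [-22, -22]
OVER     → [-22, -22, -22]
SWAP     → [-22, -22, -22]
ROT      → [-22, -22, -22]
OVER     → [-22, -22, -22, -22]
DUP      → [-22, -22, -22, -22, -22]
ROT      → [-22, -22, -22, -22, -22]
ADD      → [-22, -22, -22, -44]
MUL      → [-22, -22, 968]
MUL      → [-22, -21296]
OVER     → [-22, -21296, -22]
SUB      → [-22, -21274]
DUP      → [-22, -21274, -21274]
DIV      → [-22, 1]
DIV      → [-22]
NEG      → [22]
PUSH -7  → [22, -7]
MOD      → [1]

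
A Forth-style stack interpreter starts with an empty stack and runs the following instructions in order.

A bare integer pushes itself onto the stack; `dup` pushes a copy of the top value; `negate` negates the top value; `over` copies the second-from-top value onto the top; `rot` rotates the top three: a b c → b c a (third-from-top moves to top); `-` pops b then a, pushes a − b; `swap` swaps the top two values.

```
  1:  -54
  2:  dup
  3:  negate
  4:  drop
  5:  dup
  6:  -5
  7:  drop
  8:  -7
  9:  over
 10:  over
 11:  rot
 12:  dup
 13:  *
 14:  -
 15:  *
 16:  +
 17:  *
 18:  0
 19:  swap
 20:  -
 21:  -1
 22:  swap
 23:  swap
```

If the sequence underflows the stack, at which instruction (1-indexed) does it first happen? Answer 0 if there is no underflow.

0

-54     [-54]
dup     [-54, -54]
negate  [-54, 54]
drop    [-54]
dup     [-54, -54]
-5      [-54, -54, -5]
drop    [-54, -54]
-7      [-54, -54, -7]
over    [-54, -54, -7, -54]
over    [-54, -54, -7, -54, -7]
rot     [-54, -54, -54, -7, -7]
dup     [-54, -54, -54, -7, -7, -7]
*       [-54, -54, -54, -7, 49]
-       [-54, -54, -54, -56]
*       [-54, -54, 3024]
+       [-54, 2970]
*       [-160380]
0       [-160380, 0]
swap    [0, -160380]
-       [160380]
-1      [160380, -1]
swap    [-1, 160380]
swap    [160380, -1]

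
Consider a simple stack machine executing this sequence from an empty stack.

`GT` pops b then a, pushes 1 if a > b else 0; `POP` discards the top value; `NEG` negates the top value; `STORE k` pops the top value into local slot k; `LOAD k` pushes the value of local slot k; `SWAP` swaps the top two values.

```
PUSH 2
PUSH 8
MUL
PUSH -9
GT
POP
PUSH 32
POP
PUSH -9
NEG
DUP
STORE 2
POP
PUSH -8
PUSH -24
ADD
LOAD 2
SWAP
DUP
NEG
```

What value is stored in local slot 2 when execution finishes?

PUSH 2   → [2]
PUSH 8   → [2, 8]
MUL      → [16]
PUSH -9  → [16, -9]
GT       → [1]
POP      → []
PUSH 32  → [32]
POP      → []
PUSH -9  → [-9]
NEG      → [9]
DUP      → [9, 9]
STORE 2  → [9]
POP      → []
PUSH -8  → [-8]
PUSH -24 → [-8, -24]
ADD      → [-32]
LOAD 2   → [-32, 9]
SWAP     → [9, -32]
DUP      → [9, -32, -32]
NEG      → [9, -32, 32]

9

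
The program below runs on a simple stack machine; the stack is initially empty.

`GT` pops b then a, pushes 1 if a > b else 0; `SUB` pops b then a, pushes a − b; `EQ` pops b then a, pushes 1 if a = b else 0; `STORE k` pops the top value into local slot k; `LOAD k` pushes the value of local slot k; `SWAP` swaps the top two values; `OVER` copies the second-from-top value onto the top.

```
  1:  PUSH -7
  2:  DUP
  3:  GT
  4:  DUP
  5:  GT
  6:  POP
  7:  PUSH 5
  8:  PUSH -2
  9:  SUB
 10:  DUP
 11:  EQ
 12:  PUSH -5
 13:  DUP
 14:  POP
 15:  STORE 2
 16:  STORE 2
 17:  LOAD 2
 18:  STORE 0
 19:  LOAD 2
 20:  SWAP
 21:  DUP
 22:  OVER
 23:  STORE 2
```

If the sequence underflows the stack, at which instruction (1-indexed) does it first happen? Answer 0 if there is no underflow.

20

PUSH -7 -> -7
DUP     -> -7 -7
GT      -> 0
DUP     -> 0 0
GT      -> 0
POP     -> (empty)
PUSH 5  -> 5
PUSH -2 -> 5 -2
SUB     -> 7
DUP     -> 7 7
EQ      -> 1
PUSH -5 -> 1 -5
DUP     -> 1 -5 -5
POP     -> 1 -5
STORE 2 -> 1
STORE 2 -> (empty)
LOAD 2  -> 1
STORE 0 -> (empty)
LOAD 2  -> 1
SWAP  — needs 2 operands, stack has 1 → underflow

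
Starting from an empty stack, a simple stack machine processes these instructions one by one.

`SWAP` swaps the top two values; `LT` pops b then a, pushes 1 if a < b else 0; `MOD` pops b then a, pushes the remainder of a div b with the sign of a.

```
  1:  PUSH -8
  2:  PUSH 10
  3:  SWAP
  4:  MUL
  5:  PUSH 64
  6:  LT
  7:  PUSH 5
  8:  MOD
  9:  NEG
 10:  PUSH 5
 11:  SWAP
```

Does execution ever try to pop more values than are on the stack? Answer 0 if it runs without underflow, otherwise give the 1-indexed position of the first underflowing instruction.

PUSH -8  -8
PUSH 10  -8 10
SWAP     10 -8
MUL      -80
PUSH 64  -80 64
LT       1
PUSH 5   1 5
MOD      1
NEG      -1
PUSH 5   -1 5
SWAP     5 -1

0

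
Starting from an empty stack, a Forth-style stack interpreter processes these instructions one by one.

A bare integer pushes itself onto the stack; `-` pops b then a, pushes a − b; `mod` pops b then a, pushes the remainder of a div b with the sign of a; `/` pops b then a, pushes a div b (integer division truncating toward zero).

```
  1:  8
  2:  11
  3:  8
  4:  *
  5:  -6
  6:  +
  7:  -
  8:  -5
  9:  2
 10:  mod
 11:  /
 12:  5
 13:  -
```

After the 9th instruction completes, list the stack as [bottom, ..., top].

[-74, -5, 2]

8  → [8]
11 → [8, 11]
8  → [8, 11, 8]
*  → [8, 88]
-6 → [8, 88, -6]
+  → [8, 82]
-  → [-74]
-5 → [-74, -5]
2  → [-74, -5, 2]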